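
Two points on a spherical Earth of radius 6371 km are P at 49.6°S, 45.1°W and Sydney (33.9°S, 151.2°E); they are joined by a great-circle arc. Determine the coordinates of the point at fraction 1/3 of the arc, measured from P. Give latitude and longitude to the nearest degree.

≈ 78°S, 82°W

From cos δ = sin φ₁ sin φ₂ + cos φ₁ cos φ₂ cos Δλ, the central angle is δ ≈ 1.663 rad (95.3°).
Interpolate at f = 1/3 with slerp weights a = sin((1−f)δ)/sin δ ≈ 0.899, b = sin(fδ)/sin δ ≈ 0.528.
p = a·p₁ + b·p₂ ≈ (0.027, -0.201, -0.979); φ = arcsin(p_z) ≈ -78.28°, λ = atan2(p_y, p_x) ≈ -82.42°.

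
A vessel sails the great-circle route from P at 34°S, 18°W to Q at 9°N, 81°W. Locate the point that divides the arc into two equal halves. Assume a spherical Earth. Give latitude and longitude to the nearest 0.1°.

Write both endpoints as unit vectors p₁, p₂ with components (cos φ cos λ, cos φ sin λ, sin φ).
The central angle between the endpoints is δ = arccos(p₁·p₂) ≈ 1.283 rad (73.5°).
Interpolate at f = 1/2 with slerp weights a = sin((1−f)δ)/sin δ ≈ 0.624, b = sin(fδ)/sin δ ≈ 0.624.
p = a·p₁ + b·p₂ ≈ (0.588, -0.769, -0.251); φ = arcsin(p_z) ≈ -14.55°, λ = atan2(p_y, p_x) ≈ -52.56°.

≈ 14.6°S, 52.6°W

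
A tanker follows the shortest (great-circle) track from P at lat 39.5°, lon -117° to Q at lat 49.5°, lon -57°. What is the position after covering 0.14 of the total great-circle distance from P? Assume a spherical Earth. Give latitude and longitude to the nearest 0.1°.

Write both endpoints as unit vectors p₁, p₂ with components (cos φ cos λ, cos φ sin λ, sin φ).
The central angle between the endpoints is δ = arccos(p₁·p₂) ≈ 0.746 rad (42.8°).
Interpolate at f = 0.14 with slerp weights a = sin((1−f)δ)/sin δ ≈ 0.882, b = sin(fδ)/sin δ ≈ 0.154.
p = a·p₁ + b·p₂ ≈ (-0.255, -0.690, 0.678); φ = arcsin(p_z) ≈ 42.66°, λ = atan2(p_y, p_x) ≈ -110.25°.

≈ lat 42.7°, lon -110.3°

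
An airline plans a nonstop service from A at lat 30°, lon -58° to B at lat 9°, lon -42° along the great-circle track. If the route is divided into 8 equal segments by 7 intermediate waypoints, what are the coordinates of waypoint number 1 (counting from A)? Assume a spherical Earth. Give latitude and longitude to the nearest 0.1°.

≈ lat 27.5°, lon -55.7°

Convert each endpoint to a unit vector on the sphere (x = cos φ cos λ, y = cos φ sin λ, z = sin φ).
The central angle between the endpoints is δ = arccos(p₁·p₂) ≈ 0.450 rad (25.8°).
Interpolate at f = 1/8 with slerp weights a = sin((1−f)δ)/sin δ ≈ 0.882, b = sin(fδ)/sin δ ≈ 0.129.
p = a·p₁ + b·p₂ ≈ (0.500, -0.733, 0.461); φ = arcsin(p_z) ≈ 27.47°, λ = atan2(p_y, p_x) ≈ -55.73°.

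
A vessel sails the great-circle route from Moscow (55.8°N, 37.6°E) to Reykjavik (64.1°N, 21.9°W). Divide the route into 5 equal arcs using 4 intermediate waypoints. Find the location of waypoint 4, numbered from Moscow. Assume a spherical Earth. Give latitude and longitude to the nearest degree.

Write both endpoints as unit vectors p₁, p₂ with components (cos φ cos λ, cos φ sin λ, sin φ).
The central angle between the endpoints is δ = arccos(p₁·p₂) ≈ 0.518 rad (29.7°).
Interpolate at f = 4/5 with slerp weights a = sin((1−f)δ)/sin δ ≈ 0.209, b = sin(fδ)/sin δ ≈ 0.813.
p = a·p₁ + b·p₂ ≈ (0.423, -0.061, 0.904); φ = arcsin(p_z) ≈ 64.73°, λ = atan2(p_y, p_x) ≈ -8.19°.

≈ (65°N, 8°W)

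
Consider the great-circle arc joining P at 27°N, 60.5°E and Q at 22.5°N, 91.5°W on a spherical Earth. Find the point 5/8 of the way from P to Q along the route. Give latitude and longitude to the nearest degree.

≈ 57°N, 49°W

From cos δ = sin φ₁ sin φ₂ + cos φ₁ cos φ₂ cos Δλ, the central angle is δ ≈ 2.157 rad (123.6°).
Interpolate at f = 5/8 with slerp weights a = sin((1−f)δ)/sin δ ≈ 0.868, b = sin(fδ)/sin δ ≈ 1.171.
p = a·p₁ + b·p₂ ≈ (0.353, -0.408, 0.842); φ = arcsin(p_z) ≈ 57.38°, λ = atan2(p_y, p_x) ≈ -49.14°.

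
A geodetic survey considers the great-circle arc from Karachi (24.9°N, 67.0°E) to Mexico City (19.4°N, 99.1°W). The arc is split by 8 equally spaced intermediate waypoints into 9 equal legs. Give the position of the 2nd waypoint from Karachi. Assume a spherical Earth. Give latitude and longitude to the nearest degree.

Write both endpoints as unit vectors p₁, p₂ with components (cos φ cos λ, cos φ sin λ, sin φ).
The central angle between the endpoints is δ = arccos(p₁·p₂) ≈ 2.333 rad (133.7°).
Interpolate at f = 2/9 with slerp weights a = sin((1−f)δ)/sin δ ≈ 1.342, b = sin(fδ)/sin δ ≈ 0.685.
p = a·p₁ + b·p₂ ≈ (0.373, 0.482, 0.793); φ = arcsin(p_z) ≈ 52.43°, λ = atan2(p_y, p_x) ≈ 52.25°.

≈ 52°N, 52°E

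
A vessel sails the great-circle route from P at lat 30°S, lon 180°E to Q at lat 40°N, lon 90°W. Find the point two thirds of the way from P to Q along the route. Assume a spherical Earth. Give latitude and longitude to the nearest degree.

Write both endpoints as unit vectors p₁, p₂ with components (cos φ cos λ, cos φ sin λ, sin φ).
The central angle between the endpoints is δ = arccos(p₁·p₂) ≈ 1.898 rad (108.7°).
Interpolate at f = 2/3 with slerp weights a = sin((1−f)δ)/sin δ ≈ 0.624, b = sin(fδ)/sin δ ≈ 1.007.
p = a·p₁ + b·p₂ ≈ (-0.541, -0.772, 0.335); φ = arcsin(p_z) ≈ 19.58°, λ = atan2(p_y, p_x) ≈ -125.03°.

≈ lat 20°N, lon 125°W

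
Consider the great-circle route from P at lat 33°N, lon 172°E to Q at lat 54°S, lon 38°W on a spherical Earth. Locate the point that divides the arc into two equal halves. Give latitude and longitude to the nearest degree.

≈ lat 31°S, lon 146°W

Convert each endpoint to a unit vector on the sphere (x = cos φ cos λ, y = cos φ sin λ, z = sin φ).
The central angle between the endpoints is δ = arccos(p₁·p₂) ≈ 2.621 rad (150.2°).
Interpolate at f = 1/2 with slerp weights a = sin((1−f)δ)/sin δ ≈ 1.943, b = sin(fδ)/sin δ ≈ 1.943.
p = a·p₁ + b·p₂ ≈ (-0.714, -0.476, -0.514); φ = arcsin(p_z) ≈ -30.91°, λ = atan2(p_y, p_x) ≈ -146.28°.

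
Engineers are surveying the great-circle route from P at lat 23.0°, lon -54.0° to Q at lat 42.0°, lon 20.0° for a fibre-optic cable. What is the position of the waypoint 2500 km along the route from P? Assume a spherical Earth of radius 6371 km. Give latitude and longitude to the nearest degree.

≈ lat 35°, lon -32°

The haversine formula gives a central angle δ ≈ 1.104 rad (63.3°) between the endpoints. The total great-circle distance is δ·R ≈ 1.104 × 6371 ≈ 7034 km, so the target fraction is f = 2500/7034 ≈ 0.355.
Interpolate at f ≈ 0.355 with slerp weights a = sin((1−f)δ)/sin δ ≈ 0.731, b = sin(fδ)/sin δ ≈ 0.428.
p = a·p₁ + b·p₂ ≈ (0.695, -0.436, 0.572); φ = arcsin(p_z) ≈ 34.91°, λ = atan2(p_y, p_x) ≈ -32.10°.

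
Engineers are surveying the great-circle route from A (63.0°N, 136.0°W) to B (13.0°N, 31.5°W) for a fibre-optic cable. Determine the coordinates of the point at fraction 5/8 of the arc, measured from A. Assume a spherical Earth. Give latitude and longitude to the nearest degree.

≈ (41°N, 49°W)

Write both endpoints as unit vectors p₁, p₂ with components (cos φ cos λ, cos φ sin λ, sin φ).
The central angle between the endpoints is δ = arccos(p₁·p₂) ≈ 1.481 rad (84.9°).
Interpolate at f = 5/8 with slerp weights a = sin((1−f)δ)/sin δ ≈ 0.529, b = sin(fδ)/sin δ ≈ 0.802.
p = a·p₁ + b·p₂ ≈ (0.494, -0.575, 0.652); φ = arcsin(p_z) ≈ 40.70°, λ = atan2(p_y, p_x) ≈ -49.37°.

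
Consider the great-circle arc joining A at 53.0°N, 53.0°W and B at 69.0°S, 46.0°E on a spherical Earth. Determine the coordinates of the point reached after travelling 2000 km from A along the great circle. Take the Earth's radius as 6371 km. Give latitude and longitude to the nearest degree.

≈ 37°N, 40°W

Convert each endpoint to a unit vector on the sphere (x = cos φ cos λ, y = cos φ sin λ, z = sin φ).
The central angle between the endpoints is δ = arccos(p₁·p₂) ≈ 2.464 rad (141.2°). The total great-circle distance is δ·R ≈ 2.464 × 6371 ≈ 15701 km, so the target fraction is f = 2000/15701 ≈ 0.127.
Interpolate at f ≈ 0.127 with slerp weights a = sin((1−f)δ)/sin δ ≈ 1.335, b = sin(fδ)/sin δ ≈ 0.493.
p = a·p₁ + b·p₂ ≈ (0.606, -0.515, 0.606); φ = arcsin(p_z) ≈ 37.32°, λ = atan2(p_y, p_x) ≈ -40.33°.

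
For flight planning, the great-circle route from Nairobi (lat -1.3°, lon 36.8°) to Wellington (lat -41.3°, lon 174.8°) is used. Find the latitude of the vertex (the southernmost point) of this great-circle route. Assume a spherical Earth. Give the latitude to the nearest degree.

The great circle lies in the plane with unit normal n̂ = (p₁ × p₂)/|p₁ × p₂|.
Here n̂_z ≈ +0.599; the vertex latitude is φ_max = arccos|n̂_z| ≈ 53.2°.

≈ -53°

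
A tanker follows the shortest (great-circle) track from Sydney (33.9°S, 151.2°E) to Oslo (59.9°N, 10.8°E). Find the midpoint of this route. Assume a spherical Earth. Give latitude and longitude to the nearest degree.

≈ 29°N, 115°E

Convert each endpoint to a unit vector on the sphere (x = cos φ cos λ, y = cos φ sin λ, z = sin φ).
The central angle between the endpoints is δ = arccos(p₁·p₂) ≈ 2.504 rad (143.4°).
Interpolate at f = 1/2 with slerp weights a = sin((1−f)δ)/sin δ ≈ 1.594, b = sin(fδ)/sin δ ≈ 1.594.
p = a·p₁ + b·p₂ ≈ (-0.374, 0.787, 0.490); φ = arcsin(p_z) ≈ 29.35°, λ = atan2(p_y, p_x) ≈ 115.42°.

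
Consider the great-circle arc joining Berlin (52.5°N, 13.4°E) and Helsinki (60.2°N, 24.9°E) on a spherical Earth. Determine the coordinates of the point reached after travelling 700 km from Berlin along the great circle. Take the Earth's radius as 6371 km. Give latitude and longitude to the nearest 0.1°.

Convert each endpoint to a unit vector on the sphere (x = cos φ cos λ, y = cos φ sin λ, z = sin φ).
The central angle between the endpoints is δ = arccos(p₁·p₂) ≈ 0.174 rad (10.0°). The total great-circle distance is δ·R ≈ 0.174 × 6371 ≈ 1108 km, so the target fraction is f = 700/1108 ≈ 0.632.
Interpolate at f ≈ 0.632 with slerp weights a = sin((1−f)δ)/sin δ ≈ 0.370, b = sin(fδ)/sin δ ≈ 0.634.
p = a·p₁ + b·p₂ ≈ (0.505, 0.185, 0.843); φ = arcsin(p_z) ≈ 57.49°, λ = atan2(p_y, p_x) ≈ 20.11°.

≈ (57.5°N, 20.1°E)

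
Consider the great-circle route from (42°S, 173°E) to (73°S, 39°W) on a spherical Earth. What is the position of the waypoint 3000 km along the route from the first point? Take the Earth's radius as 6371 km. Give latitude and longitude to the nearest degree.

The haversine formula gives a central angle δ ≈ 1.098 rad (62.9°) between the endpoints. The total great-circle distance is δ·R ≈ 1.098 × 6371 ≈ 6994 km, so the target fraction is f = 3000/6994 ≈ 0.429.
Interpolate at f ≈ 0.429 with slerp weights a = sin((1−f)δ)/sin δ ≈ 0.659, b = sin(fδ)/sin δ ≈ 0.510.
p = a·p₁ + b·p₂ ≈ (-0.370, -0.034, -0.928); φ = arcsin(p_z) ≈ -68.17°, λ = atan2(p_y, p_x) ≈ -174.74°.

≈ (68°S, 175°W)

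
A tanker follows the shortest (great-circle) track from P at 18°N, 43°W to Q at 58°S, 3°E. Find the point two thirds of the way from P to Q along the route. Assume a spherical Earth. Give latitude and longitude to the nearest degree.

Convert each endpoint to a unit vector on the sphere (x = cos φ cos λ, y = cos φ sin λ, z = sin φ).
The central angle between the endpoints is δ = arccos(p₁·p₂) ≈ 1.483 rad (84.9°).
Interpolate at f = 2/3 with slerp weights a = sin((1−f)δ)/sin δ ≈ 0.476, b = sin(fδ)/sin δ ≈ 0.838.
p = a·p₁ + b·p₂ ≈ (0.775, -0.286, -0.564); φ = arcsin(p_z) ≈ -34.32°, λ = atan2(p_y, p_x) ≈ -20.23°.

≈ 34°S, 20°W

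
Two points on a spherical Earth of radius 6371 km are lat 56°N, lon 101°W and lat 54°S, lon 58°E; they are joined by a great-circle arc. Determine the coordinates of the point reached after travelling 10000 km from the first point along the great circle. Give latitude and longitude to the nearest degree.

≈ lat 0°N, lon 10°W

Write both endpoints as unit vectors p₁, p₂ with components (cos φ cos λ, cos φ sin λ, sin φ).
The central angle between the endpoints is δ = arccos(p₁·p₂) ≈ 2.929 rad (167.8°). The total great-circle distance is δ·R ≈ 2.929 × 6371 ≈ 18663 km, so the target fraction is f = 10000/18663 ≈ 0.536.
Interpolate at f ≈ 0.536 with slerp weights a = sin((1−f)δ)/sin δ ≈ 4.642, b = sin(fδ)/sin δ ≈ 4.747.
p = a·p₁ + b·p₂ ≈ (0.983, -0.182, 0.008); φ = arcsin(p_z) ≈ 0.44°, λ = atan2(p_y, p_x) ≈ -10.47°.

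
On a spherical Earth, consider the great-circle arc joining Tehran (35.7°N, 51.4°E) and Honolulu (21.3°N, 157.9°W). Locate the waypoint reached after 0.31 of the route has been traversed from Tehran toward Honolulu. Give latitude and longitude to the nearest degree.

Write both endpoints as unit vectors p₁, p₂ with components (cos φ cos λ, cos φ sin λ, sin φ).
The central angle between the endpoints is δ = arccos(p₁·p₂) ≈ 2.035 rad (116.6°).
Interpolate at f = 0.31 with slerp weights a = sin((1−f)δ)/sin δ ≈ 1.103, b = sin(fδ)/sin δ ≈ 0.660.
p = a·p₁ + b·p₂ ≈ (-0.011, 0.469, 0.883); φ = arcsin(p_z) ≈ 62.04°, λ = atan2(p_y, p_x) ≈ 91.31°.

≈ 62°N, 91°E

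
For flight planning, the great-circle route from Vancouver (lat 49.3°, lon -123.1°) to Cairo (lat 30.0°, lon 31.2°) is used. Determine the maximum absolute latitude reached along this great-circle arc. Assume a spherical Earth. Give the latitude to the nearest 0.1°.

The great circle lies in the plane with unit normal n̂ = (p₁ × p₂)/|p₁ × p₂|.
Here n̂_z ≈ +0.247; the vertex latitude is φ_max = arccos|n̂_z| ≈ 75.7°.
Check via Clairaut: cos φ_max = |cos φ₁| · sin C = cos(49.3°)·sin(22.3°) ≈ 0.247, again giving ≈ 75.7°.

≈ 75.7°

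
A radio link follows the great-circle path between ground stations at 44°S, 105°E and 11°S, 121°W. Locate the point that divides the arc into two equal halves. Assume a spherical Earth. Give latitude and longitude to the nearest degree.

≈ 51°S, 168°W

The haversine formula gives a central angle δ ≈ 1.937 rad (111.0°) between the endpoints.
Interpolate at f = 1/2 with slerp weights a = sin((1−f)δ)/sin δ ≈ 0.882, b = sin(fδ)/sin δ ≈ 0.882.
p = a·p₁ + b·p₂ ≈ (-0.610, -0.129, -0.781); φ = arcsin(p_z) ≈ -51.39°, λ = atan2(p_y, p_x) ≈ -168.04°.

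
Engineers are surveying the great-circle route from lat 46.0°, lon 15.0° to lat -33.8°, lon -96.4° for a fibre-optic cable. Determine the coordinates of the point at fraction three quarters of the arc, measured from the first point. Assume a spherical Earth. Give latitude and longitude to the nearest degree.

Write both endpoints as unit vectors p₁, p₂ with components (cos φ cos λ, cos φ sin λ, sin φ).
The central angle between the endpoints is δ = arccos(p₁·p₂) ≈ 2.228 rad (127.6°).
Interpolate at f = 3/4 with slerp weights a = sin((1−f)δ)/sin δ ≈ 0.668, b = sin(fδ)/sin δ ≈ 1.257.
p = a·p₁ + b·p₂ ≈ (0.332, -0.918, -0.219); φ = arcsin(p_z) ≈ -12.64°, λ = atan2(p_y, p_x) ≈ -70.14°.

≈ lat -13°, lon -70°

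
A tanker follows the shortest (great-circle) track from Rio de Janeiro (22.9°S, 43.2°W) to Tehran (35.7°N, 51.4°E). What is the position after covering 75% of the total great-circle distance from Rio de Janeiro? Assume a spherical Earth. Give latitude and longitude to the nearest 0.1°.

≈ (24.7°N, 23.1°E)

Write both endpoints as unit vectors p₁, p₂ with components (cos φ cos λ, cos φ sin λ, sin φ).
The central angle between the endpoints is δ = arccos(p₁·p₂) ≈ 1.862 rad (106.7°).
Interpolate at f = 0.75 with slerp weights a = sin((1−f)δ)/sin δ ≈ 0.469, b = sin(fδ)/sin δ ≈ 1.028.
p = a·p₁ + b·p₂ ≈ (0.836, 0.357, 0.418); φ = arcsin(p_z) ≈ 24.68°, λ = atan2(p_y, p_x) ≈ 23.14°.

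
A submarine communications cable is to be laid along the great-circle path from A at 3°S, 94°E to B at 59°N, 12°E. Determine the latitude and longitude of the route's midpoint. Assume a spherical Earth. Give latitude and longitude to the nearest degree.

From cos δ = sin φ₁ sin φ₂ + cos φ₁ cos φ₂ cos Δλ, the central angle is δ ≈ 1.544 rad (88.5°).
Interpolate at f = 1/2 with slerp weights a = sin((1−f)δ)/sin δ ≈ 0.698, b = sin(fδ)/sin δ ≈ 0.698.
p = a·p₁ + b·p₂ ≈ (0.303, 0.770, 0.562); φ = arcsin(p_z) ≈ 34.17°, λ = atan2(p_y, p_x) ≈ 68.52°.

≈ 34°N, 69°E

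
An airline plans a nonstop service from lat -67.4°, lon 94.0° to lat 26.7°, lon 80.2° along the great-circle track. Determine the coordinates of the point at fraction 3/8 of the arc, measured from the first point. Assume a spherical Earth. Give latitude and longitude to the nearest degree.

Write both endpoints as unit vectors p₁, p₂ with components (cos φ cos λ, cos φ sin λ, sin φ).
The central angle between the endpoints is δ = arccos(p₁·p₂) ≈ 1.652 rad (94.7°).
Interpolate at f = 3/8 with slerp weights a = sin((1−f)δ)/sin δ ≈ 0.862, b = sin(fδ)/sin δ ≈ 0.583.
p = a·p₁ + b·p₂ ≈ (0.066, 0.843, -0.534); φ = arcsin(p_z) ≈ -32.25°, λ = atan2(p_y, p_x) ≈ 85.56°.

≈ lat -32°, lon 86°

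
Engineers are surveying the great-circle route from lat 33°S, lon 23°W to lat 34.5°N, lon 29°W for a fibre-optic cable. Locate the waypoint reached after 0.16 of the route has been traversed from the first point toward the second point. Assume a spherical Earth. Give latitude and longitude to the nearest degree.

Convert each endpoint to a unit vector on the sphere (x = cos φ cos λ, y = cos φ sin λ, z = sin φ).
The central angle between the endpoints is δ = arccos(p₁·p₂) ≈ 1.182 rad (67.7°).
Interpolate at f = 0.16 with slerp weights a = sin((1−f)δ)/sin δ ≈ 0.905, b = sin(fδ)/sin δ ≈ 0.203.
p = a·p₁ + b·p₂ ≈ (0.845, -0.378, -0.378); φ = arcsin(p_z) ≈ -22.20°, λ = atan2(p_y, p_x) ≈ -24.08°.

≈ lat 22°S, lon 24°W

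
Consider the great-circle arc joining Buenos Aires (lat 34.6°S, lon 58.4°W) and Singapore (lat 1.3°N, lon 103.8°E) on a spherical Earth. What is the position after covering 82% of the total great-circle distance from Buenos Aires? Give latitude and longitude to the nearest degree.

≈ lat 22°S, lon 93°E

The haversine formula gives a central angle δ ≈ 2.492 rad (142.8°) between the endpoints.
Interpolate at f = 0.82 with slerp weights a = sin((1−f)δ)/sin δ ≈ 0.717, b = sin(fδ)/sin δ ≈ 1.472.
p = a·p₁ + b·p₂ ≈ (-0.042, 0.927, -0.374); φ = arcsin(p_z) ≈ -21.95°, λ = atan2(p_y, p_x) ≈ 92.58°.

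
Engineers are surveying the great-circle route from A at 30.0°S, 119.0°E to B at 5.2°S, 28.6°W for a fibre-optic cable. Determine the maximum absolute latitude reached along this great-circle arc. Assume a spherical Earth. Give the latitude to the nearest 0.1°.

≈ 50.8°S

The great circle lies in the plane with unit normal n̂ = (p₁ × p₂)/|p₁ × p₂|.
Here n̂_z ≈ -0.633; the vertex latitude is φ_max = arccos|n̂_z| ≈ 50.8°.
Check via Clairaut: cos φ_max = |cos φ₁| · sin C = cos(30.0°)·sin(133.1°) ≈ 0.633, again giving ≈ 50.8°.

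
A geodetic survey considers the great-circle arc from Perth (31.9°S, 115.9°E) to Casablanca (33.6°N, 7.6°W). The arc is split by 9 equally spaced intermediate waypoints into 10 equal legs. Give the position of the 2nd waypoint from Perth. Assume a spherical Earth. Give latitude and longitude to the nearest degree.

≈ 21°S, 89°E

Convert each endpoint to a unit vector on the sphere (x = cos φ cos λ, y = cos φ sin λ, z = sin φ).
The central angle between the endpoints is δ = arccos(p₁·p₂) ≈ 2.322 rad (133.1°).
Interpolate at f = 2/10 with slerp weights a = sin((1−f)δ)/sin δ ≈ 1.313, b = sin(fδ)/sin δ ≈ 0.613.
p = a·p₁ + b·p₂ ≈ (0.019, 0.935, -0.354); φ = arcsin(p_z) ≈ -20.76°, λ = atan2(p_y, p_x) ≈ 88.81°.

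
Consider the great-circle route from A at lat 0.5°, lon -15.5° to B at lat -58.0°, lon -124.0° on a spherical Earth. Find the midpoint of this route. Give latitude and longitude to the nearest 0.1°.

≈ lat -40.8°, lon -46.6°

Write both endpoints as unit vectors p₁, p₂ with components (cos φ cos λ, cos φ sin λ, sin φ).
The central angle between the endpoints is δ = arccos(p₁·p₂) ≈ 1.747 rad (100.1°).
Interpolate at f = 1/2 with slerp weights a = sin((1−f)δ)/sin δ ≈ 0.779, b = sin(fδ)/sin δ ≈ 0.779.
p = a·p₁ + b·p₂ ≈ (0.520, -0.550, -0.654); φ = arcsin(p_z) ≈ -40.82°, λ = atan2(p_y, p_x) ≈ -46.64°.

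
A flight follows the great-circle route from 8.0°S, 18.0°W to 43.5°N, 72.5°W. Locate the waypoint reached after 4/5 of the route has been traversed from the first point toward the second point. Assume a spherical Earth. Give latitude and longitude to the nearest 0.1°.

≈ 35.0°N, 57.7°W

Convert each endpoint to a unit vector on the sphere (x = cos φ cos λ, y = cos φ sin λ, z = sin φ).
The central angle between the endpoints is δ = arccos(p₁·p₂) ≈ 1.244 rad (71.3°).
Interpolate at f = 4/5 with slerp weights a = sin((1−f)δ)/sin δ ≈ 0.260, b = sin(fδ)/sin δ ≈ 0.886.
p = a·p₁ + b·p₂ ≈ (0.438, -0.692, 0.573); φ = arcsin(p_z) ≈ 34.99°, λ = atan2(p_y, p_x) ≈ -57.68°.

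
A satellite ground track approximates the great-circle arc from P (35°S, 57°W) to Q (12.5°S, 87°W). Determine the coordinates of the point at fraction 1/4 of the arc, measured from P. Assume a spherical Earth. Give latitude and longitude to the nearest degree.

Convert each endpoint to a unit vector on the sphere (x = cos φ cos λ, y = cos φ sin λ, z = sin φ).
The central angle between the endpoints is δ = arccos(p₁·p₂) ≈ 0.615 rad (35.2°).
Interpolate at f = 1/4 with slerp weights a = sin((1−f)δ)/sin δ ≈ 0.771, b = sin(fδ)/sin δ ≈ 0.265.
p = a·p₁ + b·p₂ ≈ (0.358, -0.789, -0.500); φ = arcsin(p_z) ≈ -29.99°, λ = atan2(p_y, p_x) ≈ -65.60°.

≈ (30°S, 66°W)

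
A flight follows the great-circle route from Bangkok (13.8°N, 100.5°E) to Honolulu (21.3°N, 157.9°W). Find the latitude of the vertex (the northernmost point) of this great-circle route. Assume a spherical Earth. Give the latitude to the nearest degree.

≈ 27°N

The great circle lies in the plane with unit normal n̂ = (p₁ × p₂)/|p₁ × p₂|.
Here n̂_z ≈ +0.890; the vertex latitude is φ_max = arccos|n̂_z| ≈ 27.1°.
Check via Clairaut: cos φ_max = |cos φ₁| · sin C = cos(13.8°)·sin(66.5°) ≈ 0.890, again giving ≈ 27.1°.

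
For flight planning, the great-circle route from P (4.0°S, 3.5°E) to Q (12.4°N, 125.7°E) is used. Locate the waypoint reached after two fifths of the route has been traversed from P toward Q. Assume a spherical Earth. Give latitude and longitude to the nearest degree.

Convert each endpoint to a unit vector on the sphere (x = cos φ cos λ, y = cos φ sin λ, z = sin φ).
The central angle between the endpoints is δ = arccos(p₁·p₂) ≈ 2.134 rad (122.3°).
Interpolate at f = 2/5 with slerp weights a = sin((1−f)δ)/sin δ ≈ 1.133, b = sin(fδ)/sin δ ≈ 0.892.
p = a·p₁ + b·p₂ ≈ (0.620, 0.776, 0.112); φ = arcsin(p_z) ≈ 6.45°, λ = atan2(p_y, p_x) ≈ 51.36°.

≈ (6°N, 51°E)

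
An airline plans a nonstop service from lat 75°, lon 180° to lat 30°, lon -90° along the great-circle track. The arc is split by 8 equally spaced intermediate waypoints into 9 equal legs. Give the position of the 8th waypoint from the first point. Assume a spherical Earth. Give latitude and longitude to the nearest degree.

≈ lat 36°, lon -92°

From cos δ = sin φ₁ sin φ₂ + cos φ₁ cos φ₂ cos Δλ, the central angle is δ ≈ 1.067 rad (61.1°).
Interpolate at f = 8/9 with slerp weights a = sin((1−f)δ)/sin δ ≈ 0.135, b = sin(fδ)/sin δ ≈ 0.928.
p = a·p₁ + b·p₂ ≈ (-0.035, -0.803, 0.594); φ = arcsin(p_z) ≈ 36.46°, λ = atan2(p_y, p_x) ≈ -92.49°.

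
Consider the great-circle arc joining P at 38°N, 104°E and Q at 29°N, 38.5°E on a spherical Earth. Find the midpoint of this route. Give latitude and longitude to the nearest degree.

Write both endpoints as unit vectors p₁, p₂ with components (cos φ cos λ, cos φ sin λ, sin φ).
The central angle between the endpoints is δ = arccos(p₁·p₂) ≈ 0.947 rad (54.2°).
Interpolate at f = 1/2 with slerp weights a = sin((1−f)δ)/sin δ ≈ 0.562, b = sin(fδ)/sin δ ≈ 0.562.
p = a·p₁ + b·p₂ ≈ (0.277, 0.735, 0.618); φ = arcsin(p_z) ≈ 38.19°, λ = atan2(p_y, p_x) ≈ 69.33°.

≈ 38°N, 69°E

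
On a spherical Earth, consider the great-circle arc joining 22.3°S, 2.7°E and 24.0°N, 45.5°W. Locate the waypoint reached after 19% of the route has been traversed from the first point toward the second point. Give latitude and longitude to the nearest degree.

Write both endpoints as unit vectors p₁, p₂ with components (cos φ cos λ, cos φ sin λ, sin φ).
The central angle between the endpoints is δ = arccos(p₁·p₂) ≈ 1.149 rad (65.9°).
Interpolate at f = 0.19 with slerp weights a = sin((1−f)δ)/sin δ ≈ 0.879, b = sin(fδ)/sin δ ≈ 0.237.
p = a·p₁ + b·p₂ ≈ (0.965, -0.116, -0.237); φ = arcsin(p_z) ≈ -13.71°, λ = atan2(p_y, p_x) ≈ -6.88°.

≈ 14°S, 7°W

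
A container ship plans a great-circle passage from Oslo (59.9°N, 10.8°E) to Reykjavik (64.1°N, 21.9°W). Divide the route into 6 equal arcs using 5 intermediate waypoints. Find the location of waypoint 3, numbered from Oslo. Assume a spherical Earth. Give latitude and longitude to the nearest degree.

Convert each endpoint to a unit vector on the sphere (x = cos φ cos λ, y = cos φ sin λ, z = sin φ).
The central angle between the endpoints is δ = arccos(p₁·p₂) ≈ 0.274 rad (15.7°).
Interpolate at f = 3/6 with slerp weights a = sin((1−f)δ)/sin δ ≈ 0.505, b = sin(fδ)/sin δ ≈ 0.505.
p = a·p₁ + b·p₂ ≈ (0.453, -0.035, 0.891); φ = arcsin(p_z) ≈ 62.96°, λ = atan2(p_y, p_x) ≈ -4.39°.

≈ 63°N, 4°W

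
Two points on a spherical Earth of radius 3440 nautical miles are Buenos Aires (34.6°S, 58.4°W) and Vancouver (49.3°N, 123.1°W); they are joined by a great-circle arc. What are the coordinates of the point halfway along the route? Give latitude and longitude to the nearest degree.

≈ 9°N, 87°W

Convert each endpoint to a unit vector on the sphere (x = cos φ cos λ, y = cos φ sin λ, z = sin φ).
The central angle between the endpoints is δ = arccos(p₁·p₂) ≈ 1.773 rad (101.6°).
Interpolate at f = 1/2 with slerp weights a = sin((1−f)δ)/sin δ ≈ 0.791, b = sin(fδ)/sin δ ≈ 0.791.
p = a·p₁ + b·p₂ ≈ (0.059, -0.987, 0.151); φ = arcsin(p_z) ≈ 8.66°, λ = atan2(p_y, p_x) ≈ -86.55°.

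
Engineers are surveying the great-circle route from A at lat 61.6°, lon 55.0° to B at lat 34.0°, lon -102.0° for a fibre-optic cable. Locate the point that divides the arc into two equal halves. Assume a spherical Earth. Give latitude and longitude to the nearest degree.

≈ lat 73°, lon -77°

Convert each endpoint to a unit vector on the sphere (x = cos φ cos λ, y = cos φ sin λ, z = sin φ).
The central angle between the endpoints is δ = arccos(p₁·p₂) ≈ 1.442 rad (82.6°).
Interpolate at f = 1/2 with slerp weights a = sin((1−f)δ)/sin δ ≈ 0.666, b = sin(fδ)/sin δ ≈ 0.666.
p = a·p₁ + b·p₂ ≈ (0.067, -0.280, 0.958); φ = arcsin(p_z) ≈ 73.25°, λ = atan2(p_y, p_x) ≈ -76.59°.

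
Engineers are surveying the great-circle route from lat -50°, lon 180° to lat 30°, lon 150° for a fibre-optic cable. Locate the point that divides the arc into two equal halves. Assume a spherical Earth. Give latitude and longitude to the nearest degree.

≈ lat -10°, lon 163°

The haversine formula gives a central angle δ ≈ 1.472 rad (84.3°) between the endpoints.
Interpolate at f = 1/2 with slerp weights a = sin((1−f)δ)/sin δ ≈ 0.674, b = sin(fδ)/sin δ ≈ 0.674.
p = a·p₁ + b·p₂ ≈ (-0.939, 0.292, -0.179); φ = arcsin(p_z) ≈ -10.34°, λ = atan2(p_y, p_x) ≈ 162.73°.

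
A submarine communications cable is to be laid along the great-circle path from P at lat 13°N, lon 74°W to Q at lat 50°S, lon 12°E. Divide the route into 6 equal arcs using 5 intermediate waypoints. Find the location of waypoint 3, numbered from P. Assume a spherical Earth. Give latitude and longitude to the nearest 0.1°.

≈ lat 24.2°S, lon 41.8°W

Convert each endpoint to a unit vector on the sphere (x = cos φ cos λ, y = cos φ sin λ, z = sin φ).
The central angle between the endpoints is δ = arccos(p₁·p₂) ≈ 1.700 rad (97.4°).
Interpolate at f = 3/6 with slerp weights a = sin((1−f)δ)/sin δ ≈ 0.758, b = sin(fδ)/sin δ ≈ 0.758.
p = a·p₁ + b·p₂ ≈ (0.680, -0.608, -0.410); φ = arcsin(p_z) ≈ -24.20°, λ = atan2(p_y, p_x) ≈ -41.82°.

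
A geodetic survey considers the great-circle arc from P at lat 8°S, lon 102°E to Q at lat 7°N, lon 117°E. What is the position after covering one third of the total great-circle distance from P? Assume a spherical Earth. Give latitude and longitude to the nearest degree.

≈ lat 3°S, lon 107°E

From cos δ = sin φ₁ sin φ₂ + cos φ₁ cos φ₂ cos Δλ, the central angle is δ ≈ 0.370 rad (21.2°).
Interpolate at f = 1/3 with slerp weights a = sin((1−f)δ)/sin δ ≈ 0.675, b = sin(fδ)/sin δ ≈ 0.340.
p = a·p₁ + b·p₂ ≈ (-0.292, 0.955, -0.053); φ = arcsin(p_z) ≈ -3.01°, λ = atan2(p_y, p_x) ≈ 107.02°.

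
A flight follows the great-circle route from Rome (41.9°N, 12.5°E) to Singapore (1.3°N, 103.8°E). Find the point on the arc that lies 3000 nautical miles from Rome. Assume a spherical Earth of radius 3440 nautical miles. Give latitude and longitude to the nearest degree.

≈ (27°N, 71°E)

From cos δ = sin φ₁ sin φ₂ + cos φ₁ cos φ₂ cos Δλ, the central angle is δ ≈ 1.573 rad (90.1°). The total great-circle distance is δ·R ≈ 1.573 × 3440 ≈ 5409 nmi, so the target fraction is f = 3000/5409 ≈ 0.555.
Interpolate at f ≈ 0.555 with slerp weights a = sin((1−f)δ)/sin δ ≈ 0.645, b = sin(fδ)/sin δ ≈ 0.766.
p = a·p₁ + b·p₂ ≈ (0.286, 0.847, 0.448); φ = arcsin(p_z) ≈ 26.60°, λ = atan2(p_y, p_x) ≈ 71.36°.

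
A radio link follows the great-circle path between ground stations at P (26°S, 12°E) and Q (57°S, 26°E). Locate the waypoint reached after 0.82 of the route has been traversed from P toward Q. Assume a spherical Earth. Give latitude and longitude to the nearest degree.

Write both endpoints as unit vectors p₁, p₂ with components (cos φ cos λ, cos φ sin λ, sin φ).
The central angle between the endpoints is δ = arccos(p₁·p₂) ≈ 0.569 rad (32.6°).
Interpolate at f = 0.82 with slerp weights a = sin((1−f)δ)/sin δ ≈ 0.190, b = sin(fδ)/sin δ ≈ 0.835.
p = a·p₁ + b·p₂ ≈ (0.576, 0.235, -0.783); φ = arcsin(p_z) ≈ -51.57°, λ = atan2(p_y, p_x) ≈ 22.19°.

≈ (52°S, 22°E)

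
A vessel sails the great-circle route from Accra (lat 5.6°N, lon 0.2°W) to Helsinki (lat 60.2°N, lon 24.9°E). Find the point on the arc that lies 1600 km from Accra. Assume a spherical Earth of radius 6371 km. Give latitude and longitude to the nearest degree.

The haversine formula gives a central angle δ ≈ 1.009 rad (57.8°) between the endpoints. The total great-circle distance is δ·R ≈ 1.009 × 6371 ≈ 6429 km, so the target fraction is f = 1600/6429 ≈ 0.249.
Interpolate at f ≈ 0.249 with slerp weights a = sin((1−f)δ)/sin δ ≈ 0.812, b = sin(fδ)/sin δ ≈ 0.294.
p = a·p₁ + b·p₂ ≈ (0.941, 0.059, 0.334); φ = arcsin(p_z) ≈ 19.51°, λ = atan2(p_y, p_x) ≈ 3.57°.

≈ lat 20°N, lon 4°E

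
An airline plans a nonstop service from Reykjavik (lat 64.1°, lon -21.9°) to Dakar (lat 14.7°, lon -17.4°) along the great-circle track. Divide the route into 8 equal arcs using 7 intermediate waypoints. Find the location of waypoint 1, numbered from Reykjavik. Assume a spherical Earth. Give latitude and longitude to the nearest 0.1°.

The haversine formula gives a central angle δ ≈ 0.864 rad (49.5°) between the endpoints.
Interpolate at f = 1/8 with slerp weights a = sin((1−f)δ)/sin δ ≈ 0.902, b = sin(fδ)/sin δ ≈ 0.142.
p = a·p₁ + b·p₂ ≈ (0.496, -0.188, 0.847); φ = arcsin(p_z) ≈ 57.94°, λ = atan2(p_y, p_x) ≈ -20.74°.

≈ lat 57.9°, lon -20.7°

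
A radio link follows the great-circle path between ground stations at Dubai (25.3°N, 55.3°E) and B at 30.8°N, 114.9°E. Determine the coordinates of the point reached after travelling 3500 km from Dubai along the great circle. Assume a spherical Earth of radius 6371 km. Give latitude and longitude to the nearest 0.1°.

≈ 32.0°N, 90.5°E

From cos δ = sin φ₁ sin φ₂ + cos φ₁ cos φ₂ cos Δλ, the central angle is δ ≈ 0.912 rad (52.3°). The total great-circle distance is δ·R ≈ 0.912 × 6371 ≈ 5813 km, so the target fraction is f = 3500/5813 ≈ 0.602.
Interpolate at f ≈ 0.602 with slerp weights a = sin((1−f)δ)/sin δ ≈ 0.449, b = sin(fδ)/sin δ ≈ 0.660.
p = a·p₁ + b·p₂ ≈ (-0.008, 0.848, 0.530); φ = arcsin(p_z) ≈ 32.00°, λ = atan2(p_y, p_x) ≈ 90.52°.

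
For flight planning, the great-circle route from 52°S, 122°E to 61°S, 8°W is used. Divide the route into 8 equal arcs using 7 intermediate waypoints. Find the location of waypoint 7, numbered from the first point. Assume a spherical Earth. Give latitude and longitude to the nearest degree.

Convert each endpoint to a unit vector on the sphere (x = cos φ cos λ, y = cos φ sin λ, z = sin φ).
The central angle between the endpoints is δ = arccos(p₁·p₂) ≈ 1.050 rad (60.2°).
Interpolate at f = 7/8 with slerp weights a = sin((1−f)δ)/sin δ ≈ 0.151, b = sin(fδ)/sin δ ≈ 0.916.
p = a·p₁ + b·p₂ ≈ (0.391, 0.017, -0.920); φ = arcsin(p_z) ≈ -66.98°, λ = atan2(p_y, p_x) ≈ 2.48°.

≈ 67°S, 2°E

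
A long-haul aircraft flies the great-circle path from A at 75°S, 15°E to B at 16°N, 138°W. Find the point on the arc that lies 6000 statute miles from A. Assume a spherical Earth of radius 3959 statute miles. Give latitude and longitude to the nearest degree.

Write both endpoints as unit vectors p₁, p₂ with components (cos φ cos λ, cos φ sin λ, sin φ).
The central angle between the endpoints is δ = arccos(p₁·p₂) ≈ 2.081 rad (119.2°). The total great-circle distance is δ·R ≈ 2.081 × 3959 ≈ 8237 mi, so the target fraction is f = 6000/8237 ≈ 0.728.
Interpolate at f ≈ 0.728 with slerp weights a = sin((1−f)δ)/sin δ ≈ 0.613, b = sin(fδ)/sin δ ≈ 1.144.
p = a·p₁ + b·p₂ ≈ (-0.664, -0.695, -0.277); φ = arcsin(p_z) ≈ -16.09°, λ = atan2(p_y, p_x) ≈ -133.70°.

≈ 16°S, 134°W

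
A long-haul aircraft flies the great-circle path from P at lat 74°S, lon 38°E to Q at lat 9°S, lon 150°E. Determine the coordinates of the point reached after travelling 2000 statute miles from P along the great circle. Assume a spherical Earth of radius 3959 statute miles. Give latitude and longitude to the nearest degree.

Write both endpoints as unit vectors p₁, p₂ with components (cos φ cos λ, cos φ sin λ, sin φ).
The central angle between the endpoints is δ = arccos(p₁·p₂) ≈ 1.522 rad (87.2°). The total great-circle distance is δ·R ≈ 1.522 × 3959 ≈ 6027 mi, so the target fraction is f = 2000/6027 ≈ 0.332.
Interpolate at f ≈ 0.332 with slerp weights a = sin((1−f)δ)/sin δ ≈ 0.852, b = sin(fδ)/sin δ ≈ 0.485.
p = a·p₁ + b·p₂ ≈ (-0.229, 0.384, -0.894); φ = arcsin(p_z) ≈ -63.44°, λ = atan2(p_y, p_x) ≈ 120.87°.

≈ lat 63°S, lon 121°E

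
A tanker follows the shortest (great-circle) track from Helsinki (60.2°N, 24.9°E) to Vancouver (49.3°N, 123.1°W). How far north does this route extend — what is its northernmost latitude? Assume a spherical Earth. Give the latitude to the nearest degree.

≈ 79°N

The great circle lies in the plane with unit normal n̂ = (p₁ × p₂)/|p₁ × p₂|.
Here n̂_z ≈ -0.186; the vertex latitude is φ_max = arccos|n̂_z| ≈ 79.3°.
Check via Clairaut: cos φ_max = |cos φ₁| · sin C = cos(60.2°)·sin(22.0°) ≈ 0.186, again giving ≈ 79.3°.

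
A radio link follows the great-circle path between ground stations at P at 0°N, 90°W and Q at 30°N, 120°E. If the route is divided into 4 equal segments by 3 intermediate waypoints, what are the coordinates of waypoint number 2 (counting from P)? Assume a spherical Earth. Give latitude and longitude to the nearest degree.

≈ 45°N, 150°W

Write both endpoints as unit vectors p₁, p₂ with components (cos φ cos λ, cos φ sin λ, sin φ).
The central angle between the endpoints is δ = arccos(p₁·p₂) ≈ 2.419 rad (138.6°).
Interpolate at f = 2/4 with slerp weights a = sin((1−f)δ)/sin δ ≈ 1.414, b = sin(fδ)/sin δ ≈ 1.414.
p = a·p₁ + b·p₂ ≈ (-0.612, -0.354, 0.707); φ = arcsin(p_z) ≈ 45.00°, λ = atan2(p_y, p_x) ≈ -150.00°.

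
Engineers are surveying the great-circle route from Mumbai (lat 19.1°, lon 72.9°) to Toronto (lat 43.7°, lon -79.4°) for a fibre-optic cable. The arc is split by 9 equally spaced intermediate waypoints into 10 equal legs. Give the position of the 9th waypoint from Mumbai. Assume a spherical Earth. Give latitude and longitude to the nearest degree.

≈ lat 53°, lon -71°

The haversine formula gives a central angle δ ≈ 1.959 rad (112.3°) between the endpoints.
Interpolate at f = 9/10 with slerp weights a = sin((1−f)δ)/sin δ ≈ 0.210, b = sin(fδ)/sin δ ≈ 1.061.
p = a·p₁ + b·p₂ ≈ (0.199, -0.564, 0.802); φ = arcsin(p_z) ≈ 53.28°, λ = atan2(p_y, p_x) ≈ -70.51°.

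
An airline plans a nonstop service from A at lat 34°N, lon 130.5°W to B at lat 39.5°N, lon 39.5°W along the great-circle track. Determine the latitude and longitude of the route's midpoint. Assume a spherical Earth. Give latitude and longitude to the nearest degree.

Convert each endpoint to a unit vector on the sphere (x = cos φ cos λ, y = cos φ sin λ, z = sin φ).
The central angle between the endpoints is δ = arccos(p₁·p₂) ≈ 1.219 rad (69.8°).
Interpolate at f = 1/2 with slerp weights a = sin((1−f)δ)/sin δ ≈ 0.610, b = sin(fδ)/sin δ ≈ 0.610.
p = a·p₁ + b·p₂ ≈ (0.035, -0.684, 0.729); φ = arcsin(p_z) ≈ 46.79°, λ = atan2(p_y, p_x) ≈ -87.09°.

≈ lat 47°N, lon 87°W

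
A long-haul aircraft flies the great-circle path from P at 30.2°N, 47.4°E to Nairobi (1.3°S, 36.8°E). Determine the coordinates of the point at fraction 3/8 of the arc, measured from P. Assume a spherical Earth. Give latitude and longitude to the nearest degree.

Write both endpoints as unit vectors p₁, p₂ with components (cos φ cos λ, cos φ sin λ, sin φ).
The central angle between the endpoints is δ = arccos(p₁·p₂) ≈ 0.577 rad (33.1°).
Interpolate at f = 3/8 with slerp weights a = sin((1−f)δ)/sin δ ≈ 0.647, b = sin(fδ)/sin δ ≈ 0.394.
p = a·p₁ + b·p₂ ≈ (0.693, 0.647, 0.316); φ = arcsin(p_z) ≈ 18.45°, λ = atan2(p_y, p_x) ≈ 43.02°.

≈ 18°N, 43°E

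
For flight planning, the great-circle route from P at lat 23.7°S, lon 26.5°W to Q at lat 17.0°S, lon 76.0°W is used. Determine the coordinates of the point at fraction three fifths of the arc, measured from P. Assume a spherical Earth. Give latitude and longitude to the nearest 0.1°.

≈ lat 21.4°S, lon 56.8°W

Write both endpoints as unit vectors p₁, p₂ with components (cos φ cos λ, cos φ sin λ, sin φ).
The central angle between the endpoints is δ = arccos(p₁·p₂) ≈ 0.815 rad (46.7°).
Interpolate at f = 3/5 with slerp weights a = sin((1−f)δ)/sin δ ≈ 0.440, b = sin(fδ)/sin δ ≈ 0.645.
p = a·p₁ + b·p₂ ≈ (0.510, -0.779, -0.366); φ = arcsin(p_z) ≈ -21.44°, λ = atan2(p_y, p_x) ≈ -56.78°.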